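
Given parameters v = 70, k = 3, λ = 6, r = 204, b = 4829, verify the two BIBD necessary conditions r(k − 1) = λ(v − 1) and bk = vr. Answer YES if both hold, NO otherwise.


Condition (i): r(k − 1) = 204·2 = 408; λ(v − 1) = 6·69 = 414. Match? NO.
Condition (ii): bk = 4829·3 = 14487; vr = 70·204 = 14280. Match? NO.
Both conditions hold? NO.

NO


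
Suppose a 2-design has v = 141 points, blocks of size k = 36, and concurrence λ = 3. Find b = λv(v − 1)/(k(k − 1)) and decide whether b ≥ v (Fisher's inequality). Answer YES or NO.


r = λ(v − 1)/(k − 1) = 3·140/35 = 12.
b = vr/k = 141·12/36 = 47.
Fisher's inequality: b ≥ v ⇔ 47 ≥ 141? NO.

NO


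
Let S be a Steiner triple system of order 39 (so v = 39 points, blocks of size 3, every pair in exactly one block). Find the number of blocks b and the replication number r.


An STS(v) is a 2-(v, 3, 1) BIBD: block size k = 3, λ = 1.
Replication: r(k − 1) = λ(v − 1) ⇒ r·2 = 39 − 1 = 38 ⇒ r = 19.
Block count: bk = vr ⇒ b·3 = 39·19 = 741 ⇒ b = 247.

r = 19, b = 247.


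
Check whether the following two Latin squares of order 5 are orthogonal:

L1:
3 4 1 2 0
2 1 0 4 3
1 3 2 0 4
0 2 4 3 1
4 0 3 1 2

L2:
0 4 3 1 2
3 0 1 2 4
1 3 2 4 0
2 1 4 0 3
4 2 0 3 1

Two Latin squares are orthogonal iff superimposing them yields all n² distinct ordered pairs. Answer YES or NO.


Form the n² = 25 superimposed pairs (L1[i][j], L2[i][j]), row by row (rows and columns indexed from 0):
row 0: (3,0) (4,4) (1,3) (2,1) (0,2)
row 1: (2,3) (1,0) (0,1) (4,2) (3,4)
row 2: (1,1) (3,3) (2,2) (0,4) (4,0)
row 3: (0,2) (2,1) (4,4) (3,0) (1,3)
row 4: (4,4) (0,2) (3,0) (1,3) (2,1)
Orthogonality requires all 25 pairs distinct.
But the pair (0,2) repeats: cell (0,4) has L1 = 0, L2 = 2, and cell (3,0) has L1 = 0, L2 = 2.
A repeated pair means some other pair never occurs (only 15 distinct pairs out of 25), so the squares are not orthogonal.
Conclusion: NO.

NO


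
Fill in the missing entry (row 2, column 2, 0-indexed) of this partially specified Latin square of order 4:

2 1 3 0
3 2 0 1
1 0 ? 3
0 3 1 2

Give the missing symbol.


Row 2 contains symbols [0, 1, 3] — missing [2].
Column 2 contains symbols [0, 1, 3] — missing [2].
The missing symbol must appear in both missing sets; intersection = [2].
Therefore the hidden value is 2.

Missing value = 2.


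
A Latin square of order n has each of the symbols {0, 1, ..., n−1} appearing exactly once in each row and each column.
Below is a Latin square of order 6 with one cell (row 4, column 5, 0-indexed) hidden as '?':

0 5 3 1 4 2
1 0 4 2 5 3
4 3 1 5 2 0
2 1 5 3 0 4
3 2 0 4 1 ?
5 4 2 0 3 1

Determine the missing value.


Row 4 contains symbols [0, 1, 2, 3, 4] — missing [5].
Column 5 contains symbols [0, 1, 2, 3, 4] — missing [5].
The missing symbol must appear in both missing sets; intersection = [5].
Therefore the hidden value is 5.

Missing value = 5.


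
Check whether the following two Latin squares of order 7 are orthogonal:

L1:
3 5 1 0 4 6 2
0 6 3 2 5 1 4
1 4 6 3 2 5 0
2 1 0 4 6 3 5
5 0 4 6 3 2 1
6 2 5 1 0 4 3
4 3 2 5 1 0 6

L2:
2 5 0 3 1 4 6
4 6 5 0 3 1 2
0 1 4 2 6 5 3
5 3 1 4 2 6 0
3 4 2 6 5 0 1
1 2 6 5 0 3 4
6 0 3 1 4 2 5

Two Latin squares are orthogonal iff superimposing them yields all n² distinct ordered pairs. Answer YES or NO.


Form the n² = 49 superimposed pairs (L1[i][j], L2[i][j]), row by row (rows and columns indexed from 0):
row 0: (3,2) (5,5) (1,0) (0,3) (4,1) (6,4) (2,6)
row 1: (0,4) (6,6) (3,5) (2,0) (5,3) (1,1) (4,2)
row 2: (1,0) (4,1) (6,4) (3,2) (2,6) (5,5) (0,3)
row 3: (2,5) (1,3) (0,1) (4,4) (6,2) (3,6) (5,0)
row 4: (5,3) (0,4) (4,2) (6,6) (3,5) (2,0) (1,1)
row 5: (6,1) (2,2) (5,6) (1,5) (0,0) (4,3) (3,4)
row 6: (4,6) (3,0) (2,3) (5,1) (1,4) (0,2) (6,5)
Orthogonality requires all 49 pairs distinct.
But the pair (1,0) repeats: cell (0,2) has L1 = 1, L2 = 0, and cell (2,0) has L1 = 1, L2 = 0.
A repeated pair means some other pair never occurs (only 35 distinct pairs out of 49), so the squares are not orthogonal.
Conclusion: NO.

NO


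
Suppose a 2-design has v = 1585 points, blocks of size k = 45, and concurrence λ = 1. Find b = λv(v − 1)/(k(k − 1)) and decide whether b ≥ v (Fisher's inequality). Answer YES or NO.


r = λ(v − 1)/(k − 1) = 1·1584/44 = 36.
b = vr/k = 1585·36/45 = 1268.
Fisher's inequality: b ≥ v ⇔ 1268 ≥ 1585? NO.

NO


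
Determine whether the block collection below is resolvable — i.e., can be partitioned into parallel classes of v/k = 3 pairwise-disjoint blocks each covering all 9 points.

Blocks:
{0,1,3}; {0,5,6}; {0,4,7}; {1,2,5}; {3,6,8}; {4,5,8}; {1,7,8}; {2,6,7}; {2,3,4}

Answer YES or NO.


v = 9, block size k = 3, number of blocks = 9.
For resolvability, blocks must partition into parallel classes of size v/k = 3.
Total blocks must therefore be a multiple of 3: 9 = 3·3 + 0 ⇒ divisible ✓.
Greedy packing gives 3 candidate class(es). Each should be a full parallel class (size 3, covers all 9 points).
  Class 1 (3 blocks): {0,1,3}; {4,5,8}; {2,6,7}. Points covered: [0, 1, 2, 3, 4, 5, 6, 7, 8].
  Class 2 (3 blocks): {0,5,6}; {1,7,8}; {2,3,4}. Points covered: [0, 1, 2, 3, 4, 5, 6, 7, 8].
  Class 3 (3 blocks): {0,4,7}; {1,2,5}; {3,6,8}. Points covered: [0, 1, 2, 3, 4, 5, 6, 7, 8].
All classes full (size 3)? YES. All classes cover every point? YES.
Resolvable? YES.

YES


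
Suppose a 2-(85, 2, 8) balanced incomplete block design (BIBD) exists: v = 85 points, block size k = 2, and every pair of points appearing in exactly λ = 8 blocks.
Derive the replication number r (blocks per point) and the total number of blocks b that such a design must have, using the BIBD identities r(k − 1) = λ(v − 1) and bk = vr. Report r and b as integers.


Any 2-(v, k, λ) BIBD satisfies two necessary conditions:
  (i)  Each point sits in r blocks, and counting incidences through any fixed point gives r(k − 1) = λ(v − 1), so r = λ(v − 1)/(k − 1).
  (ii) Total incidences bk = vr, so b = vr/k.
Step 1: r = λ(v − 1)/(k − 1) = 8·(85 − 1)/(2 − 1) = 8·84/1 = 672/1 = 672.
Step 2: b = vr/k = 85·672/2 = 57120/2 = 28560.
Check integrality: r = 672 ∈ Z ✓, b = 28560 ∈ Z ✓.
(These identities are necessary conditions: they determine r and b for any design with these parameters, but do not by themselves prove that one exists.)

r = 672, b = 28560.


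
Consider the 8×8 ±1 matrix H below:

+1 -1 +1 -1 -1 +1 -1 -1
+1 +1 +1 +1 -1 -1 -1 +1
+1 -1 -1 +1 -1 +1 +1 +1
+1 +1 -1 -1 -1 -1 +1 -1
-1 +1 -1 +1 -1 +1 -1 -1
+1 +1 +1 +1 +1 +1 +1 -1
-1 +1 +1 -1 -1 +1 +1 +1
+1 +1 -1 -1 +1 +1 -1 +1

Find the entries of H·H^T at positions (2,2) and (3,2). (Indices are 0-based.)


Row 2 of H: [1, -1, -1, 1, -1, 1, 1, 1].
Row 3 of H: [1, 1, -1, -1, -1, -1, 1, -1].
(H·H^T)[2][2] = Σ_j H[2][j]·H[2][j] = (1)² + (-1)² + (-1)² + (1)² + (-1)² + (1)² + (1)² + (1)² = 1 + 1 + 1 + 1 + 1 + 1 + 1 + 1 = 8.
(H·H^T)[3][2] = Σ_j H[3][j]·H[2][j] = (1)·(1) + (1)·(-1) + (-1)·(-1) + (-1)·(1) + (-1)·(-1) + (-1)·(1) + (1)·(1) + (-1)·(1) = 1 + -1 + 1 + -1 + 1 + -1 + 1 + -1 = 0.
So rows 3 and 2 are orthogonal; the diagonal entry equals n = 8.

(2,2) entry = 8; (3,2) entry = 0.


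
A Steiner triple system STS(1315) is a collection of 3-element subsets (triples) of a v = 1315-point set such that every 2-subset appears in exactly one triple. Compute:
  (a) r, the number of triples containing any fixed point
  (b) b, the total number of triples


An STS(v) is a 2-(v, 3, 1) BIBD: block size k = 3, λ = 1.
Replication: r(k − 1) = λ(v − 1) ⇒ r·2 = 1315 − 1 = 1314 ⇒ r = 657.
Block count: b = v(v − 1)/6 = 1315·1314/6 = 1727910/6 = 287985.
(Check via bk = vr: 287985·3 = 863955 = 1315·657 = 863955 ✓.)

r = 657, b = 287985.


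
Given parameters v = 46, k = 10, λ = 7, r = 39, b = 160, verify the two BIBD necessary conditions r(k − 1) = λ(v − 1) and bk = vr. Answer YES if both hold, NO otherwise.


Condition (i): r(k − 1) = 39·9 = 351; λ(v − 1) = 7·45 = 315. Match? NO.
Condition (ii): bk = 160·10 = 1600; vr = 46·39 = 1794. Match? NO.
Both conditions hold? NO.

NO


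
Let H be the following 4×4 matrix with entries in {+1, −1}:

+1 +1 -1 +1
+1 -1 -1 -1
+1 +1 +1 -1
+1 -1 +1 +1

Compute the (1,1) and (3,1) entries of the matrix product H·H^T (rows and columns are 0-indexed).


Row 1 of H: [1, -1, -1, -1].
Row 3 of H: [1, -1, 1, 1].
(H·H^T)[1][1] = Σ_j H[1][j]·H[1][j] = (1)² + (-1)² + (-1)² + (-1)² = 1 + 1 + 1 + 1 = 4.
(H·H^T)[3][1] = Σ_j H[3][j]·H[1][j] = (1)·(1) + (-1)·(-1) + (1)·(-1) + (1)·(-1) = 1 + 1 + -1 + -1 = 0.
So rows 3 and 1 are orthogonal; the diagonal entry equals n = 4.

(1,1) entry = 4; (3,1) entry = 0.


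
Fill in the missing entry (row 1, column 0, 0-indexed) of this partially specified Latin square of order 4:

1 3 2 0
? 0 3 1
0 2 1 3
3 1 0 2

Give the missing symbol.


Row 1 contains symbols [0, 1, 3] — missing [2].
Column 0 contains symbols [0, 1, 3] — missing [2].
The missing symbol must appear in both missing sets; intersection = [2].
Therefore the hidden value is 2.

Missing value = 2.


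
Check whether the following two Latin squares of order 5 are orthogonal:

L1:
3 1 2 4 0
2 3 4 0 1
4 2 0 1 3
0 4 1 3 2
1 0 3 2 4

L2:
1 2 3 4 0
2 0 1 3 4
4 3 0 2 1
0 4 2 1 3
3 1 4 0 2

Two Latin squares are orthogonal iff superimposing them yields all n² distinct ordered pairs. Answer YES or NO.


Form the n² = 25 superimposed pairs (L1[i][j], L2[i][j]), row by row (rows and columns indexed from 0):
row 0: (3,1) (1,2) (2,3) (4,4) (0,0)
row 1: (2,2) (3,0) (4,1) (0,3) (1,4)
row 2: (4,4) (2,3) (0,0) (1,2) (3,1)
row 3: (0,0) (4,4) (1,2) (3,1) (2,3)
row 4: (1,3) (0,1) (3,4) (2,0) (4,2)
Orthogonality requires all 25 pairs distinct.
But the pair (4,4) repeats: cell (0,3) has L1 = 4, L2 = 4, and cell (2,0) has L1 = 4, L2 = 4.
A repeated pair means some other pair never occurs (only 15 distinct pairs out of 25), so the squares are not orthogonal.
Conclusion: NO.

NO


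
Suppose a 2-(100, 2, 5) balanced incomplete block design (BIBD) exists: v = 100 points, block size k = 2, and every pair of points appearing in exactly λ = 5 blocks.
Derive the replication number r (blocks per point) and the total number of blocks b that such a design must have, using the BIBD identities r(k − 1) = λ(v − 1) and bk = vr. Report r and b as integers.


Any 2-(v, k, λ) BIBD satisfies two necessary conditions:
  (i)  Each point sits in r blocks, and counting incidences through any fixed point gives r(k − 1) = λ(v − 1), so r = λ(v − 1)/(k − 1).
  (ii) Total incidences bk = vr, so b = vr/k.
Step 1: r = λ(v − 1)/(k − 1) = 5·(100 − 1)/(2 − 1) = 5·99/1 = 495/1 = 495.
Step 2: b = vr/k = 100·495/2 = 49500/2 = 24750.
Check integrality: r = 495 ∈ Z ✓, b = 24750 ∈ Z ✓.
(These identities are necessary conditions: they determine r and b for any design with these parameters, but do not by themselves prove that one exists.)

r = 495, b = 24750.


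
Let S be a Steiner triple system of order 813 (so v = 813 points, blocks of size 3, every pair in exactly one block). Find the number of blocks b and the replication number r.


An STS(v) is a 2-(v, 3, 1) BIBD: block size k = 3, λ = 1.
Replication: r(k − 1) = λ(v − 1) ⇒ r·2 = 813 − 1 = 812 ⇒ r = 406.
Block count: b = v(v − 1)/6 = 813·812/6 = 660156/6 = 110026.
(Check via bk = vr: 110026·3 = 330078 = 813·406 = 330078 ✓.)

r = 406, b = 110026.


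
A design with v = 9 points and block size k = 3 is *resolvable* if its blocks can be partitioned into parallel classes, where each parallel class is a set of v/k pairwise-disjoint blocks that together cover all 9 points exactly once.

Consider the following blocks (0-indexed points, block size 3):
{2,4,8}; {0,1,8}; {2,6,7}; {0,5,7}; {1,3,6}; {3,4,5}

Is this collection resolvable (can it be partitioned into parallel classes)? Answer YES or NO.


v = 9, block size k = 3, number of blocks = 6.
For resolvability, blocks must partition into parallel classes of size v/k = 3.
Total blocks must therefore be a multiple of 3: 6 = 3·2 + 0 ⇒ divisible ✓.
Greedy packing gives 2 candidate class(es). Each should be a full parallel class (size 3, covers all 9 points).
  Class 1 (3 blocks): {2,4,8}; {0,5,7}; {1,3,6}. Points covered: [0, 1, 2, 3, 4, 5, 6, 7, 8].
  Class 2 (3 blocks): {0,1,8}; {2,6,7}; {3,4,5}. Points covered: [0, 1, 2, 3, 4, 5, 6, 7, 8].
All classes full (size 3)? YES. All classes cover every point? YES.
Resolvable? YES.

YES


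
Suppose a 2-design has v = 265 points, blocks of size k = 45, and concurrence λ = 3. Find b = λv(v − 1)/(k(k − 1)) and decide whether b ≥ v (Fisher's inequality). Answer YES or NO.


r = λ(v − 1)/(k − 1) = 3·264/44 = 18.
b = vr/k = 265·18/45 = 106.
Fisher's inequality: b ≥ v ⇔ 106 ≥ 265? NO.

NO


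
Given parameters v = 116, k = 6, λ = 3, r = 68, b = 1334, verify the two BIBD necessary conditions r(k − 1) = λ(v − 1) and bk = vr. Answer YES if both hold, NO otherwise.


Condition (i): r(k − 1) = 68·5 = 340; λ(v − 1) = 3·115 = 345. Match? NO.
Condition (ii): bk = 1334·6 = 8004; vr = 116·68 = 7888. Match? NO.
Both conditions hold? NO.

NO


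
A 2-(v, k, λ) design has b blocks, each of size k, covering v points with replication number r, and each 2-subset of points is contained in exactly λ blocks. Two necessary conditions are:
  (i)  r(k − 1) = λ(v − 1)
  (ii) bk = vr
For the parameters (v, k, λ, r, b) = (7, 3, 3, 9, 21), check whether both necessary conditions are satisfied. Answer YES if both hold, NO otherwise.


Condition (i): r(k − 1) = 9·2 = 18; λ(v − 1) = 3·6 = 18. Match? YES.
Condition (ii): bk = 21·3 = 63; vr = 7·9 = 63. Match? YES.
Both conditions hold? YES.

YES


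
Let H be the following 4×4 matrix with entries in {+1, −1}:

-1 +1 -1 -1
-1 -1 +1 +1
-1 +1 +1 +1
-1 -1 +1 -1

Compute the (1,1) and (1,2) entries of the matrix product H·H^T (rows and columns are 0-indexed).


Row 1 of H: [-1, -1, 1, 1].
Row 2 of H: [-1, 1, 1, 1].
(H·H^T)[1][1] = Σ_j H[1][j]·H[1][j] = (-1)² + (-1)² + (1)² + (1)² = 1 + 1 + 1 + 1 = 4.
(H·H^T)[1][2] = Σ_j H[1][j]·H[2][j] = (-1)·(-1) + (-1)·(1) + (1)·(1) + (1)·(1) = 1 + -1 + 1 + 1 = 2.
Rows 1 and 2 are not orthogonal (dot product = 2 ≠ 0), so H is not a Hadamard matrix.

(1,1) entry = 4; (1,2) entry = 2.


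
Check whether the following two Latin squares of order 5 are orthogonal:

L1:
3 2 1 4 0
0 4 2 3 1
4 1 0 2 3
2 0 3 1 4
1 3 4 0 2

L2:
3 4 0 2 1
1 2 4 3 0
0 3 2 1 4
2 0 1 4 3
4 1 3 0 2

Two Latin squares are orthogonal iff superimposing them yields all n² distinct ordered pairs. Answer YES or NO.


Form the n² = 25 superimposed pairs (L1[i][j], L2[i][j]), row by row (rows and columns indexed from 0):
row 0: (3,3) (2,4) (1,0) (4,2) (0,1)
row 1: (0,1) (4,2) (2,4) (3,3) (1,0)
row 2: (4,0) (1,3) (0,2) (2,1) (3,4)
row 3: (2,2) (0,0) (3,1) (1,4) (4,3)
row 4: (1,4) (3,1) (4,3) (0,0) (2,2)
Orthogonality requires all 25 pairs distinct.
But the pair (0,1) repeats: cell (0,4) has L1 = 0, L2 = 1, and cell (1,0) has L1 = 0, L2 = 1.
A repeated pair means some other pair never occurs (only 15 distinct pairs out of 25), so the squares are not orthogonal.
Conclusion: NO.

NO


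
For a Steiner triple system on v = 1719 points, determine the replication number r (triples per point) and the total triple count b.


An STS(v) is a 2-(v, 3, 1) BIBD: block size k = 3, λ = 1.
Replication: r(k − 1) = λ(v − 1) ⇒ r·2 = 1719 − 1 = 1718 ⇒ r = 859.
Block count: b = v(v − 1)/6 = 1719·1718/6 = 2953242/6 = 492207.
(Check via bk = vr: 492207·3 = 1476621 = 1719·859 = 1476621 ✓.)

r = 859, b = 492207.


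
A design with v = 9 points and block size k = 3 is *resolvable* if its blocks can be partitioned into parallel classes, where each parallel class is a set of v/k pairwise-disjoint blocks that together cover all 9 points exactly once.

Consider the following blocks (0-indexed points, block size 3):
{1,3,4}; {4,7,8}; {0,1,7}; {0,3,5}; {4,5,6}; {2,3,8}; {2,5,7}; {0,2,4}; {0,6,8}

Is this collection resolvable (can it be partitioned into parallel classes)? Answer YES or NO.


v = 9, block size k = 3, number of blocks = 9.
For resolvability, blocks must partition into parallel classes of size v/k = 3.
Total blocks must therefore be a multiple of 3: 9 = 3·3 + 0 ⇒ divisible ✓.
Consider block {4,7,8}. The only other block(s) in the collection disjoint from it are {0,3,5} — just 1 block(s). Any parallel class containing {4,7,8} would need 2 other blocks each disjoint from it, so no parallel class of size 3 can contain {4,7,8}.
Since every block must belong to some parallel class in a resolution, the collection cannot be partitioned into parallel classes.
Resolvable? NO.

NO


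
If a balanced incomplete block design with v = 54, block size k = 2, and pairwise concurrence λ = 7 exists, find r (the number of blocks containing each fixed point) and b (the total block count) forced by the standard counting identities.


Any 2-(v, k, λ) BIBD satisfies two necessary conditions:
  (i)  Each point sits in r blocks, and counting incidences through any fixed point gives r(k − 1) = λ(v − 1), so r = λ(v − 1)/(k − 1).
  (ii) Total incidences bk = vr, so b = vr/k.
Step 1: r = λ(v − 1)/(k − 1) = 7·(54 − 1)/(2 − 1) = 7·53/1 = 371/1 = 371.
Step 2: b = vr/k = 54·371/2 = 20034/2 = 10017.
Check integrality: r = 371 ∈ Z ✓, b = 10017 ∈ Z ✓.
(These identities are necessary conditions: they determine r and b for any design with these parameters, but do not by themselves prove that one exists.)

r = 371, b = 10017.


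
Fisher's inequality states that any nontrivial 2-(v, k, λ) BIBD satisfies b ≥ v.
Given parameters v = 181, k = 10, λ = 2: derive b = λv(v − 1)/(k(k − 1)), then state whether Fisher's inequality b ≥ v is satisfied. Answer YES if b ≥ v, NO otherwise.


b = λv(v − 1)/(k(k − 1)) = 2·181·180/(10·9) = 65160/90 = 724.
Compare with v = 181: b ≥ v, so Fisher's inequality holds.

YES


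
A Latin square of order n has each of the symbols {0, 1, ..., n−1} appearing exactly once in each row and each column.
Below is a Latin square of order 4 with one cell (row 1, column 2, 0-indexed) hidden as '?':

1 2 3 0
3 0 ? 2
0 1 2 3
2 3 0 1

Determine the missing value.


Row 1 contains symbols [0, 2, 3] — missing [1].
Column 2 contains symbols [0, 2, 3] — missing [1].
The missing symbol must appear in both missing sets; intersection = [1].
Therefore the hidden value is 1.

Missing value = 1.


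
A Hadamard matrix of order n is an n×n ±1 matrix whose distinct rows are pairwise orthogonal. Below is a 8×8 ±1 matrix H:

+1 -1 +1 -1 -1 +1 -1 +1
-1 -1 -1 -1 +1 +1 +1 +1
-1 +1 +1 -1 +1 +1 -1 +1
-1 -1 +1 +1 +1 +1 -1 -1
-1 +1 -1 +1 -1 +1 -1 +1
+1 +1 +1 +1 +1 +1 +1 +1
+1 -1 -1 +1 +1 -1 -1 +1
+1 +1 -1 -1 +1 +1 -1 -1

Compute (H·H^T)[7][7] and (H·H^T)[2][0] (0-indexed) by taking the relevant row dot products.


Row 0 of H: [1, -1, 1, -1, -1, 1, -1, 1].
Row 2 of H: [-1, 1, 1, -1, 1, 1, -1, 1].
Row 7 of H: [1, 1, -1, -1, 1, 1, -1, -1].
(H·H^T)[7][7] = Σ_j H[7][j]·H[7][j] = (1)² + (1)² + (-1)² + (-1)² + (1)² + (1)² + (-1)² + (-1)² = 1 + 1 + 1 + 1 + 1 + 1 + 1 + 1 = 8.
(H·H^T)[2][0] = Σ_j H[2][j]·H[0][j] = (-1)·(1) + (1)·(-1) + (1)·(1) + (-1)·(-1) + (1)·(-1) + (1)·(1) + (-1)·(-1) + (1)·(1) = -1 + -1 + 1 + 1 + -1 + 1 + 1 + 1 = 2.
Rows 2 and 0 are not orthogonal (dot product = 2 ≠ 0), so H is not a Hadamard matrix.

(7,7) entry = 8; (2,0) entry = 2.


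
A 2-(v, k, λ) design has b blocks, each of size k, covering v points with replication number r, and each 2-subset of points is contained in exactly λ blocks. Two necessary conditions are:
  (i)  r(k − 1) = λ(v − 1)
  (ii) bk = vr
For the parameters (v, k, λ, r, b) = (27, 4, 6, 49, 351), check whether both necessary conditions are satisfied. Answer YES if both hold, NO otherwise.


Condition (i): r(k − 1) = 49·3 = 147; λ(v − 1) = 6·26 = 156. Match? NO.
Condition (ii): bk = 351·4 = 1404; vr = 27·49 = 1323. Match? NO.
Both conditions hold? NO.

NO


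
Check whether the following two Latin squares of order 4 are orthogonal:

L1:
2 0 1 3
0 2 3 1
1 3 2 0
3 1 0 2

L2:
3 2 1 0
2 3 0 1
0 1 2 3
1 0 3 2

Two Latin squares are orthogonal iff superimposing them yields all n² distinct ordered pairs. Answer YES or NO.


Form the n² = 16 superimposed pairs (L1[i][j], L2[i][j]), row by row (rows and columns indexed from 0):
row 0: (2,3) (0,2) (1,1) (3,0)
row 1: (0,2) (2,3) (3,0) (1,1)
row 2: (1,0) (3,1) (2,2) (0,3)
row 3: (3,1) (1,0) (0,3) (2,2)
Orthogonality requires all 16 pairs distinct.
But the pair (0,2) repeats: cell (0,1) has L1 = 0, L2 = 2, and cell (1,0) has L1 = 0, L2 = 2.
A repeated pair means some other pair never occurs (only 8 distinct pairs out of 16), so the squares are not orthogonal.
Conclusion: NO.

NO


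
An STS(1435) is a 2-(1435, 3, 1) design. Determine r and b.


An STS(v) is a 2-(v, 3, 1) BIBD: block size k = 3, λ = 1.
Replication: r(k − 1) = λ(v − 1) ⇒ r·2 = 1435 − 1 = 1434 ⇒ r = 717.
Block count: b = v(v − 1)/6 = 1435·1434/6 = 2057790/6 = 342965.

r = 717, b = 342965.


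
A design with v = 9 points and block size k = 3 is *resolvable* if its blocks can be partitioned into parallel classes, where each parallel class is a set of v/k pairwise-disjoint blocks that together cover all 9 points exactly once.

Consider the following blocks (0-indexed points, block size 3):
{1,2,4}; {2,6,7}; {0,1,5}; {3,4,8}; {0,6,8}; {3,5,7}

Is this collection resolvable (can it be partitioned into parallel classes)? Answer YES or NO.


v = 9, block size k = 3, number of blocks = 6.
For resolvability, blocks must partition into parallel classes of size v/k = 3.
Total blocks must therefore be a multiple of 3: 6 = 3·2 + 0 ⇒ divisible ✓.
Greedy packing gives 2 candidate class(es). Each should be a full parallel class (size 3, covers all 9 points).
  Class 1 (3 blocks): {1,2,4}; {0,6,8}; {3,5,7}. Points covered: [0, 1, 2, 3, 4, 5, 6, 7, 8].
  Class 2 (3 blocks): {2,6,7}; {0,1,5}; {3,4,8}. Points covered: [0, 1, 2, 3, 4, 5, 6, 7, 8].
All classes full (size 3)? YES. All classes cover every point? YES.
Resolvable? YES.

YES


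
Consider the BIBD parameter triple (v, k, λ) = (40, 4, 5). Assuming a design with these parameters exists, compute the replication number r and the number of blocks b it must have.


Any 2-(v, k, λ) BIBD satisfies two necessary conditions:
  (i)  Each point sits in r blocks, and counting incidences through any fixed point gives r(k − 1) = λ(v − 1), so r = λ(v − 1)/(k − 1).
  (ii) Total incidences bk = vr, so b = vr/k.
Step 1: r = λ(v − 1)/(k − 1) = 5·(40 − 1)/(4 − 1) = 5·39/3 = 195/3 = 65.
Step 2: b = vr/k = 40·65/4 = 2600/4 = 650.
Check integrality: r = 65 ∈ Z ✓, b = 650 ∈ Z ✓.
(These identities are necessary conditions: they determine r and b for any design with these parameters, but do not by themselves prove that one exists.)

r = 65, b = 650.


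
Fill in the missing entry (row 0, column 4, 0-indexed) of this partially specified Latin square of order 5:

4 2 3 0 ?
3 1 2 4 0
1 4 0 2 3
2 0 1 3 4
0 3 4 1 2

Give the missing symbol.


Row 0 contains symbols [0, 2, 3, 4] — missing [1].
Column 4 contains symbols [0, 2, 3, 4] — missing [1].
The missing symbol must appear in both missing sets; intersection = [1].
Therefore the hidden value is 1.

Missing value = 1.


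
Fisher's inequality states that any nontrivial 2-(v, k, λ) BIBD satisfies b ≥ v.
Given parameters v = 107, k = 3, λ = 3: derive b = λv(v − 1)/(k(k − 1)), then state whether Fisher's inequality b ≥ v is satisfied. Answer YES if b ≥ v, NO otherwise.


b = λv(v − 1)/(k(k − 1)) = 3·107·106/(3·2) = 34026/6 = 5671.
Compare with v = 107: b ≥ v, so Fisher's inequality holds.

YES


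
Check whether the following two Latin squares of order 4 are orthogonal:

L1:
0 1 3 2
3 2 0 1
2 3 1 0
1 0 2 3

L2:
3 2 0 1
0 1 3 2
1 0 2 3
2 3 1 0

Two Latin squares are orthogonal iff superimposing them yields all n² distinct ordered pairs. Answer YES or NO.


Form the n² = 16 superimposed pairs (L1[i][j], L2[i][j]), row by row (rows and columns indexed from 0):
row 0: (0,3) (1,2) (3,0) (2,1)
row 1: (3,0) (2,1) (0,3) (1,2)
row 2: (2,1) (3,0) (1,2) (0,3)
row 3: (1,2) (0,3) (2,1) (3,0)
Orthogonality requires all 16 pairs distinct.
But the pair (3,0) repeats: cell (0,2) has L1 = 3, L2 = 0, and cell (1,0) has L1 = 3, L2 = 0.
A repeated pair means some other pair never occurs (only 4 distinct pairs out of 16), so the squares are not orthogonal.
Conclusion: NO.

NO


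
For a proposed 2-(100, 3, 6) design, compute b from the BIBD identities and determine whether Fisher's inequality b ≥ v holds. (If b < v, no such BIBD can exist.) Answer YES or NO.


b = λv(v − 1)/(k(k − 1)) = 6·100·99/(3·2) = 59400/6 = 9900.
Compare with v = 100: b ≥ v, so Fisher's inequality holds.

YES


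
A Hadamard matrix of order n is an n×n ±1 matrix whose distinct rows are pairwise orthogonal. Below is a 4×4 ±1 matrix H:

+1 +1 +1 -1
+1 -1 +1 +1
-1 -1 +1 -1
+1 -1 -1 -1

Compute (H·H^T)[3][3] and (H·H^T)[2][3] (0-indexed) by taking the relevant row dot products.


Row 2 of H: [-1, -1, 1, -1].
Row 3 of H: [1, -1, -1, -1].
(H·H^T)[3][3] = Σ_j H[3][j]·H[3][j] = (1)² + (-1)² + (-1)² + (-1)² = 1 + 1 + 1 + 1 = 4.
(H·H^T)[2][3] = Σ_j H[2][j]·H[3][j] = (-1)·(1) + (-1)·(-1) + (1)·(-1) + (-1)·(-1) = -1 + 1 + -1 + 1 = 0.
So rows 2 and 3 are orthogonal; the diagonal entry equals n = 4.

(3,3) entry = 4; (2,3) entry = 0.


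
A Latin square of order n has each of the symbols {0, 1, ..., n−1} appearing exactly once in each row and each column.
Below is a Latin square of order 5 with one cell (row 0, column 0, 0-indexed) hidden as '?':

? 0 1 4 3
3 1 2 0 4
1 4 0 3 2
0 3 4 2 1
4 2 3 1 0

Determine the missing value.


Row 0 contains symbols [0, 1, 3, 4] — missing [2].
Column 0 contains symbols [0, 1, 3, 4] — missing [2].
The missing symbol must appear in both missing sets; intersection = [2].
Therefore the hidden value is 2.

Missing value = 2.


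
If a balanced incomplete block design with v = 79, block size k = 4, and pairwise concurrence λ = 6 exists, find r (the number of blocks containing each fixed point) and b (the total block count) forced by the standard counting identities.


Any 2-(v, k, λ) BIBD satisfies two necessary conditions:
  (i)  Each point sits in r blocks, and counting incidences through any fixed point gives r(k − 1) = λ(v − 1), so r = λ(v − 1)/(k − 1).
  (ii) Total incidences bk = vr, so b = vr/k.
Step 1: r = λ(v − 1)/(k − 1) = 6·(79 − 1)/(4 − 1) = 6·78/3 = 468/3 = 156.
Step 2: b = vr/k = 79·156/4 = 12324/4 = 3081.
Check integrality: r = 156 ∈ Z ✓, b = 3081 ∈ Z ✓.
(These identities are necessary conditions: they determine r and b for any design with these parameters, but do not by themselves prove that one exists.)

r = 156, b = 3081.


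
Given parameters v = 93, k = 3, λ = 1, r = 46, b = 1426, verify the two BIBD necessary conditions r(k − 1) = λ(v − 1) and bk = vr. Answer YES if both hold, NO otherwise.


Condition (i): r(k − 1) = 46·2 = 92; λ(v − 1) = 1·92 = 92. Match? YES.
Condition (ii): bk = 1426·3 = 4278; vr = 93·46 = 4278. Match? YES.
Both conditions hold? YES.

YES


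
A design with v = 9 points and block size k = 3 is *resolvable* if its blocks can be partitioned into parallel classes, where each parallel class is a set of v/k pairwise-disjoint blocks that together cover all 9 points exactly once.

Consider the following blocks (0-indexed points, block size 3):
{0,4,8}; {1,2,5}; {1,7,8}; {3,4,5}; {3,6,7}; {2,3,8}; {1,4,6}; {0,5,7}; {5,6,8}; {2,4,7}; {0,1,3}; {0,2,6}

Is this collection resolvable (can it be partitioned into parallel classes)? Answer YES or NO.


v = 9, block size k = 3, number of blocks = 12.
For resolvability, blocks must partition into parallel classes of size v/k = 3.
Total blocks must therefore be a multiple of 3: 12 = 3·4 + 0 ⇒ divisible ✓.
Greedy packing gives 4 candidate class(es). Each should be a full parallel class (size 3, covers all 9 points).
  Class 1 (3 blocks): {0,4,8}; {1,2,5}; {3,6,7}. Points covered: [0, 1, 2, 3, 4, 5, 6, 7, 8].
  Class 2 (3 blocks): {1,7,8}; {3,4,5}; {0,2,6}. Points covered: [0, 1, 2, 3, 4, 5, 6, 7, 8].
  Class 3 (3 blocks): {2,3,8}; {1,4,6}; {0,5,7}. Points covered: [0, 1, 2, 3, 4, 5, 6, 7, 8].
  Class 4 (3 blocks): {5,6,8}; {2,4,7}; {0,1,3}. Points covered: [0, 1, 2, 3, 4, 5, 6, 7, 8].
All classes full (size 3)? YES. All classes cover every point? YES.
Resolvable? YES.

YES


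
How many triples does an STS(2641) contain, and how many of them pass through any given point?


An STS(v) is a 2-(v, 3, 1) BIBD: block size k = 3, λ = 1.
Replication: r(k − 1) = λ(v − 1) ⇒ r·2 = 2641 − 1 = 2640 ⇒ r = 1320.
Block count: bk = vr ⇒ b·3 = 2641·1320 = 3486120 ⇒ b = 1162040.
(Check via b = v(v − 1)/6 = 2641·2640/6 = 6972240/6 = 1162040.)

r = 1320, b = 1162040.


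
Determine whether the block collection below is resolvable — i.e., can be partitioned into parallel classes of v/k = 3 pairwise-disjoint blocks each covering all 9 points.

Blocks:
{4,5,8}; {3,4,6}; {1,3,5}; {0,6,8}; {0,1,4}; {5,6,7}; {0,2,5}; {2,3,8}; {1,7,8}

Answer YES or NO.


v = 9, block size k = 3, number of blocks = 9.
For resolvability, blocks must partition into parallel classes of size v/k = 3.
Total blocks must therefore be a multiple of 3: 9 = 3·3 + 0 ⇒ divisible ✓.
Consider block {4,5,8}. It intersects every other block in the collection, so no parallel class of size 3 can contain it.
Since every block must belong to some parallel class in a resolution, the collection cannot be partitioned into parallel classes.
Resolvable? NO.

NO


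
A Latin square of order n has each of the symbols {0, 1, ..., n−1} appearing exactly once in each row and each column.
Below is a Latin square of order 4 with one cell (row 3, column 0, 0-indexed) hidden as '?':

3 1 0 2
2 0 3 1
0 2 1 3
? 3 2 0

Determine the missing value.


Row 3 contains symbols [0, 2, 3] — missing [1].
Column 0 contains symbols [0, 2, 3] — missing [1].
The missing symbol must appear in both missing sets; intersection = [1].
Therefore the hidden value is 1.

Missing value = 1.


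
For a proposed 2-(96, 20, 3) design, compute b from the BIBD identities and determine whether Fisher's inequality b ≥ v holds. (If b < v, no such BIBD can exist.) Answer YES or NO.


r = λ(v − 1)/(k − 1) = 3·95/19 = 15.
b = vr/k = 96·15/20 = 72.
Fisher's inequality: b ≥ v ⇔ 72 ≥ 96? NO.

NO


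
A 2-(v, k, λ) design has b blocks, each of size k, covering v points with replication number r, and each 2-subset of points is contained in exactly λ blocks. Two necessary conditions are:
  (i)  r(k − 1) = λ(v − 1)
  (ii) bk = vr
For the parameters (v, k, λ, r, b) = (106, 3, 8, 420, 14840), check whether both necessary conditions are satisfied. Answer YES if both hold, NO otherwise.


Condition (i): r(k − 1) = 420·2 = 840; λ(v − 1) = 8·105 = 840. Match? YES.
Condition (ii): bk = 14840·3 = 44520; vr = 106·420 = 44520. Match? YES.
Both conditions hold? YES.

YES


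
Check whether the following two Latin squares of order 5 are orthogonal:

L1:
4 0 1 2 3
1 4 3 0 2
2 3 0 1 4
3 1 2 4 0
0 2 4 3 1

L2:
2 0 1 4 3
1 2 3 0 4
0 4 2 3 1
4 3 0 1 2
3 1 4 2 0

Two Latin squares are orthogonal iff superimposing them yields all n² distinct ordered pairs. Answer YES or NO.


Form the n² = 25 superimposed pairs (L1[i][j], L2[i][j]), row by row (rows and columns indexed from 0):
row 0: (4,2) (0,0) (1,1) (2,4) (3,3)
row 1: (1,1) (4,2) (3,3) (0,0) (2,4)
row 2: (2,0) (3,4) (0,2) (1,3) (4,1)
row 3: (3,4) (1,3) (2,0) (4,1) (0,2)
row 4: (0,3) (2,1) (4,4) (3,2) (1,0)
Orthogonality requires all 25 pairs distinct.
But the pair (1,1) repeats: cell (0,2) has L1 = 1, L2 = 1, and cell (1,0) has L1 = 1, L2 = 1.
A repeated pair means some other pair never occurs (only 15 distinct pairs out of 25), so the squares are not orthogonal.
Conclusion: NO.

NO


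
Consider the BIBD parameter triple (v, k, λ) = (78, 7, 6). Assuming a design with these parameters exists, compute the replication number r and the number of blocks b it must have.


Any 2-(v, k, λ) BIBD satisfies two necessary conditions:
  (i)  Each point sits in r blocks, and counting incidences through any fixed point gives r(k − 1) = λ(v − 1), so r = λ(v − 1)/(k − 1).
  (ii) Total incidences bk = vr, so b = vr/k.
Step 1: r = λ(v − 1)/(k − 1) = 6·(78 − 1)/(7 − 1) = 6·77/6 = 462/6 = 77.
Step 2: b = vr/k = 78·77/7 = 6006/7 = 858.
Check integrality: r = 77 ∈ Z ✓, b = 858 ∈ Z ✓.
(These identities are necessary conditions: they determine r and b for any design with these parameters, but do not by themselves prove that one exists.)

r = 77, b = 858.


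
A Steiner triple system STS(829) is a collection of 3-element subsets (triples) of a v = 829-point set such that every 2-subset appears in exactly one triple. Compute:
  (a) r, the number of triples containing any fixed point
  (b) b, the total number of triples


An STS(v) is a 2-(v, 3, 1) BIBD: block size k = 3, λ = 1.
Replication: r(k − 1) = λ(v − 1) ⇒ r·2 = 829 − 1 = 828 ⇒ r = 414.
Block count: b = v(v − 1)/6 = 829·828/6 = 686412/6 = 114402.

r = 414, b = 114402.


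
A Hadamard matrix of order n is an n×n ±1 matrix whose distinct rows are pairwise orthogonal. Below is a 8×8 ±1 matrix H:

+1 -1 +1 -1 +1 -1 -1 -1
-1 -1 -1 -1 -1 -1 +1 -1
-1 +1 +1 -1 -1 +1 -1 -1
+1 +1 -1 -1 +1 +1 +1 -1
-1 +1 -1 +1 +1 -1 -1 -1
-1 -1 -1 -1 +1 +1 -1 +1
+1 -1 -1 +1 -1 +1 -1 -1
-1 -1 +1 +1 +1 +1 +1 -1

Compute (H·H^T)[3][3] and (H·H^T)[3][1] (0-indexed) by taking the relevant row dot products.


Row 1 of H: [-1, -1, -1, -1, -1, -1, 1, -1].
Row 3 of H: [1, 1, -1, -1, 1, 1, 1, -1].
(H·H^T)[3][3] = Σ_j H[3][j]·H[3][j] = (1)² + (1)² + (-1)² + (-1)² + (1)² + (1)² + (1)² + (-1)² = 1 + 1 + 1 + 1 + 1 + 1 + 1 + 1 = 8.
(H·H^T)[3][1] = Σ_j H[3][j]·H[1][j] = (1)·(-1) + (1)·(-1) + (-1)·(-1) + (-1)·(-1) + (1)·(-1) + (1)·(-1) + (1)·(1) + (-1)·(-1) = -1 + -1 + 1 + 1 + -1 + -1 + 1 + 1 = 0.
So rows 3 and 1 are orthogonal; the diagonal entry equals n = 8.

(3,3) entry = 8; (3,1) entry = 0.


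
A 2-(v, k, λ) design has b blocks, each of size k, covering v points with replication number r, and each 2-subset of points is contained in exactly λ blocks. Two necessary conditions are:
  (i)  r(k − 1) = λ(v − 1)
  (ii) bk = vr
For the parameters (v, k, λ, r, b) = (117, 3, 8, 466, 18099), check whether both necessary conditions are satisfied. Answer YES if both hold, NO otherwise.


Condition (i): r(k − 1) = 466·2 = 932; λ(v − 1) = 8·116 = 928. Match? NO.
Condition (ii): bk = 18099·3 = 54297; vr = 117·466 = 54522. Match? NO.
Both conditions hold? NO.

NO


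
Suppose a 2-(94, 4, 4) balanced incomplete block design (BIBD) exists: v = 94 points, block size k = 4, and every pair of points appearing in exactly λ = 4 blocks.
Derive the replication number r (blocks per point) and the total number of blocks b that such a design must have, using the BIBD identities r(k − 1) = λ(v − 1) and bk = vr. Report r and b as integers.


Any 2-(v, k, λ) BIBD satisfies two necessary conditions:
  (i)  Each point sits in r blocks, and counting incidences through any fixed point gives r(k − 1) = λ(v − 1), so r = λ(v − 1)/(k − 1).
  (ii) Total incidences bk = vr, so b = vr/k.
Step 1: r = λ(v − 1)/(k − 1) = 4·(94 − 1)/(4 − 1) = 4·93/3 = 372/3 = 124.
Step 2: b = vr/k = 94·124/4 = 11656/4 = 2914.
Check integrality: r = 124 ∈ Z ✓, b = 2914 ∈ Z ✓.
(These identities are necessary conditions: they determine r and b for any design with these parameters, but do not by themselves prove that one exists.)

r = 124, b = 2914.


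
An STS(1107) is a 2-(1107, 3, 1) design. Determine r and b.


An STS(v) is a 2-(v, 3, 1) BIBD: block size k = 3, λ = 1.
Replication: r(k − 1) = λ(v − 1) ⇒ r·2 = 1107 − 1 = 1106 ⇒ r = 553.
Block count: b = v(v − 1)/6 = 1107·1106/6 = 1224342/6 = 204057.
(Check via bk = vr: 204057·3 = 612171 = 1107·553 = 612171 ✓.)

r = 553, b = 204057.


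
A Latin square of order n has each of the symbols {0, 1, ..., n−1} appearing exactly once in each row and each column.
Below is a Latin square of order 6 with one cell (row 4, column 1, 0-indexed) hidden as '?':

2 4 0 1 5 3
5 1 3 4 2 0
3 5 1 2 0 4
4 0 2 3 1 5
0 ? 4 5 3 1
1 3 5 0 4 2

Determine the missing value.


Row 4 contains symbols [0, 1, 3, 4, 5] — missing [2].
Column 1 contains symbols [0, 1, 3, 4, 5] — missing [2].
The missing symbol must appear in both missing sets; intersection = [2].
Therefore the hidden value is 2.

Missing value = 2.


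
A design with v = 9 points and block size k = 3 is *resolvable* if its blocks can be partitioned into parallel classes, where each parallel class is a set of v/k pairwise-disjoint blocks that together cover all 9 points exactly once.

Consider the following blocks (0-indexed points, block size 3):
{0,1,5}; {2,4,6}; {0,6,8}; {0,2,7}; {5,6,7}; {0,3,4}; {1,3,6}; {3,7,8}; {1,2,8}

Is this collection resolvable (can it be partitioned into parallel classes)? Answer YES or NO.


v = 9, block size k = 3, number of blocks = 9.
For resolvability, blocks must partition into parallel classes of size v/k = 3.
Total blocks must therefore be a multiple of 3: 9 = 3·3 + 0 ⇒ divisible ✓.
Consider block {0,6,8}. It intersects every other block in the collection, so no parallel class of size 3 can contain it.
Since every block must belong to some parallel class in a resolution, the collection cannot be partitioned into parallel classes.
Resolvable? NO.

NO


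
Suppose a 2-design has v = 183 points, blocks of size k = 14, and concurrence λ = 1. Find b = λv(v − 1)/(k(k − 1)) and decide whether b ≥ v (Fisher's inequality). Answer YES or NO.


b = λv(v − 1)/(k(k − 1)) = 1·183·182/(14·13) = 33306/182 = 183.
Compare with v = 183: b ≥ v, so Fisher's inequality holds.

YES


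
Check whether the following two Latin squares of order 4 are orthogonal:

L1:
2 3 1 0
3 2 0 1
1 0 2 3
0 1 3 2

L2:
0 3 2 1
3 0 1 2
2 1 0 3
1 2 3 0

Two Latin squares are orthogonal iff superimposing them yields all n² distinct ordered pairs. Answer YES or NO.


Form the n² = 16 superimposed pairs (L1[i][j], L2[i][j]), row by row (rows and columns indexed from 0):
row 0: (2,0) (3,3) (1,2) (0,1)
row 1: (3,3) (2,0) (0,1) (1,2)
row 2: (1,2) (0,1) (2,0) (3,3)
row 3: (0,1) (1,2) (3,3) (2,0)
Orthogonality requires all 16 pairs distinct.
But the pair (3,3) repeats: cell (0,1) has L1 = 3, L2 = 3, and cell (1,0) has L1 = 3, L2 = 3.
A repeated pair means some other pair never occurs (only 4 distinct pairs out of 16), so the squares are not orthogonal.
Conclusion: NO.

NO


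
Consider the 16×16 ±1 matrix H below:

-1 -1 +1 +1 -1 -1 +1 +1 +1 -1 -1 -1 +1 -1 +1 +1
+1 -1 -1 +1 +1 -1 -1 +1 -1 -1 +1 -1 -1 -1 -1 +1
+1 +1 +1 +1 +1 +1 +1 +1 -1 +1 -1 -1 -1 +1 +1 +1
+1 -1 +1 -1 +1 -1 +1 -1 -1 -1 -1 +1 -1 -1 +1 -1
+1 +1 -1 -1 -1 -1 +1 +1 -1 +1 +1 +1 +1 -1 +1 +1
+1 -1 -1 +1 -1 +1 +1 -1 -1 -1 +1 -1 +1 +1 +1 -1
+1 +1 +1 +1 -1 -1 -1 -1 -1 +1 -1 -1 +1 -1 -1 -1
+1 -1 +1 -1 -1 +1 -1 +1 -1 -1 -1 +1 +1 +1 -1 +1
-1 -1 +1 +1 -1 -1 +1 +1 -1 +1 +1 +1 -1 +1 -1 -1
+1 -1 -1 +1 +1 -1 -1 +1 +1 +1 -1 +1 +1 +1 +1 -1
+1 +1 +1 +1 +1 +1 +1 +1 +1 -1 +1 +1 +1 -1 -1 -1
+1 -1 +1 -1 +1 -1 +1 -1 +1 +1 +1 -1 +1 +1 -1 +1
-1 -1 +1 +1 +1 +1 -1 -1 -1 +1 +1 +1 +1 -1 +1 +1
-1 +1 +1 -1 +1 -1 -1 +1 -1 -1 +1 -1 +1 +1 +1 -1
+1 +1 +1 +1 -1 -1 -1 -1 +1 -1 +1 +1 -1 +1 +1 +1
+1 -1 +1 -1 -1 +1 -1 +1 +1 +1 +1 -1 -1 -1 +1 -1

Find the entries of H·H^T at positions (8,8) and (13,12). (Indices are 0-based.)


Row 8 of H: [-1, -1, 1, 1, -1, -1, 1, 1, -1, 1, 1, 1, -1, 1, -1, -1].
Row 12 of H: [-1, -1, 1, 1, 1, 1, -1, -1, -1, 1, 1, 1, 1, -1, 1, 1].
Row 13 of H: [-1, 1, 1, -1, 1, -1, -1, 1, -1, -1, 1, -1, 1, 1, 1, -1].
(H·H^T)[8][8] = Σ_j H[8][j]·H[8][j] = (-1)² + (-1)² + (1)² + (1)² + (-1)² + (-1)² + (1)² + (1)² + (-1)² + (1)² + (1)² + (1)² + (-1)² + (1)² + (-1)² + (-1)² = 1 + 1 + 1 + 1 + 1 + 1 + 1 + 1 + 1 + 1 + 1 + 1 + 1 + 1 + 1 + 1 = 16.
(H·H^T)[13][12] = Σ_j H[13][j]·H[12][j] = (-1)·(-1) + (1)·(-1) + (1)·(1) + (-1)·(1) + (1)·(1) + (-1)·(1) + (-1)·(-1) + (1)·(-1) + (-1)·(-1) + (-1)·(1) + (1)·(1) + (-1)·(1) + (1)·(1) + (1)·(-1) + (1)·(1) + (-1)·(1) = 1 + -1 + 1 + -1 + 1 + -1 + 1 + -1 + 1 + -1 + 1 + -1 + 1 + -1 + 1 + -1 = 0.
So rows 13 and 12 are orthogonal; the diagonal entry equals n = 16.

(8,8) entry = 16; (13,12) entry = 0.
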